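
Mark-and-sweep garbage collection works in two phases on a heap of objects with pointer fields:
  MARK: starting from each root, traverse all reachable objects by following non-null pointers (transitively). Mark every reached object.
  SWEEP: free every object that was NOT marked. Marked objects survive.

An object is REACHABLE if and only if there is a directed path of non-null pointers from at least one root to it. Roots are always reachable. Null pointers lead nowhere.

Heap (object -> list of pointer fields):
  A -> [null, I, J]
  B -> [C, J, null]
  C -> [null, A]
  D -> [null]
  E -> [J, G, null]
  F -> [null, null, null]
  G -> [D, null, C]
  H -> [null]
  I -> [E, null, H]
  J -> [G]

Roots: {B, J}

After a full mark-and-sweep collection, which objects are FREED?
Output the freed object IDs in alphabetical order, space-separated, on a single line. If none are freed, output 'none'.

Answer: F

Derivation:
Roots: B J
Mark B: refs=C J null, marked=B
Mark J: refs=G, marked=B J
Mark C: refs=null A, marked=B C J
Mark G: refs=D null C, marked=B C G J
Mark A: refs=null I J, marked=A B C G J
Mark D: refs=null, marked=A B C D G J
Mark I: refs=E null H, marked=A B C D G I J
Mark E: refs=J G null, marked=A B C D E G I J
Mark H: refs=null, marked=A B C D E G H I J
Unmarked (collected): F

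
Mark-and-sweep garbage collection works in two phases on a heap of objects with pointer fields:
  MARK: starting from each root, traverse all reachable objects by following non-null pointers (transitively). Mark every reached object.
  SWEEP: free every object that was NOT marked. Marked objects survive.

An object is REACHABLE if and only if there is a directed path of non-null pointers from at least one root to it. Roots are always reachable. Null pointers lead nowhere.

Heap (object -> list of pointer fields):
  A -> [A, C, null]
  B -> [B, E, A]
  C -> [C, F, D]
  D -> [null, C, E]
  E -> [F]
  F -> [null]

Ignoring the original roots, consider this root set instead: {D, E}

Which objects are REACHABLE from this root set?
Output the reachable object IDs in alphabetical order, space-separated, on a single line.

Roots: D E
Mark D: refs=null C E, marked=D
Mark E: refs=F, marked=D E
Mark C: refs=C F D, marked=C D E
Mark F: refs=null, marked=C D E F
Unmarked (collected): A B

Answer: C D E F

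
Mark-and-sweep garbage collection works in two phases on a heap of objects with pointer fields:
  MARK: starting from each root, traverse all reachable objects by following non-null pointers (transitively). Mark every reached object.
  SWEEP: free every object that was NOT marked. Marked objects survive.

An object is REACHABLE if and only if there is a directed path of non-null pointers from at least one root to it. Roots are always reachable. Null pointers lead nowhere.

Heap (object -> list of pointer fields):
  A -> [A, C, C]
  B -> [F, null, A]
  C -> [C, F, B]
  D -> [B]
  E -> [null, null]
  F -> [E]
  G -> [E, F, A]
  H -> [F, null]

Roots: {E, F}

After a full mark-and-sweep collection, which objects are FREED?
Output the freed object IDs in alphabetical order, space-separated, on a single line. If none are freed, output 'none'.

Roots: E F
Mark E: refs=null null, marked=E
Mark F: refs=E, marked=E F
Unmarked (collected): A B C D G H

Answer: A B C D G H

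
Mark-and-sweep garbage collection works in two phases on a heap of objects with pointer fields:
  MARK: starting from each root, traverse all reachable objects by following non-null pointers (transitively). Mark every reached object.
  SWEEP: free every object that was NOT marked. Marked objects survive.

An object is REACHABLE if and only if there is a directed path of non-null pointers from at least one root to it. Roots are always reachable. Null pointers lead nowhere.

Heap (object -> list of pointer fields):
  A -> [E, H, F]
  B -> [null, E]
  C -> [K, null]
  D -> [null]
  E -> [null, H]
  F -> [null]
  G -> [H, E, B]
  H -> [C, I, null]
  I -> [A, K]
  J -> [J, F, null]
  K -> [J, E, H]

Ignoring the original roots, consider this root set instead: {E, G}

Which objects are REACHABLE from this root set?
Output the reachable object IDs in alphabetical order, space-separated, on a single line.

Answer: A B C E F G H I J K

Derivation:
Roots: E G
Mark E: refs=null H, marked=E
Mark G: refs=H E B, marked=E G
Mark H: refs=C I null, marked=E G H
Mark B: refs=null E, marked=B E G H
Mark C: refs=K null, marked=B C E G H
Mark I: refs=A K, marked=B C E G H I
Mark K: refs=J E H, marked=B C E G H I K
Mark A: refs=E H F, marked=A B C E G H I K
Mark J: refs=J F null, marked=A B C E G H I J K
Mark F: refs=null, marked=A B C E F G H I J K
Unmarked (collected): D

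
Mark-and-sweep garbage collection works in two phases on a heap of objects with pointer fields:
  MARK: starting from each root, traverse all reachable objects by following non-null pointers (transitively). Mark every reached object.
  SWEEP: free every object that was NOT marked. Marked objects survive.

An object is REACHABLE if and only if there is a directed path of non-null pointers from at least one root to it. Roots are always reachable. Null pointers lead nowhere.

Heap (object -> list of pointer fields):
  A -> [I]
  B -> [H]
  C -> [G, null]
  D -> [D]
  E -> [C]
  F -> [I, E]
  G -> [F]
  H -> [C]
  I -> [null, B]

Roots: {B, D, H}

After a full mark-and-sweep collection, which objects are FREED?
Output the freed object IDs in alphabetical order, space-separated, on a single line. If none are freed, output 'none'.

Roots: B D H
Mark B: refs=H, marked=B
Mark D: refs=D, marked=B D
Mark H: refs=C, marked=B D H
Mark C: refs=G null, marked=B C D H
Mark G: refs=F, marked=B C D G H
Mark F: refs=I E, marked=B C D F G H
Mark I: refs=null B, marked=B C D F G H I
Mark E: refs=C, marked=B C D E F G H I
Unmarked (collected): A

Answer: A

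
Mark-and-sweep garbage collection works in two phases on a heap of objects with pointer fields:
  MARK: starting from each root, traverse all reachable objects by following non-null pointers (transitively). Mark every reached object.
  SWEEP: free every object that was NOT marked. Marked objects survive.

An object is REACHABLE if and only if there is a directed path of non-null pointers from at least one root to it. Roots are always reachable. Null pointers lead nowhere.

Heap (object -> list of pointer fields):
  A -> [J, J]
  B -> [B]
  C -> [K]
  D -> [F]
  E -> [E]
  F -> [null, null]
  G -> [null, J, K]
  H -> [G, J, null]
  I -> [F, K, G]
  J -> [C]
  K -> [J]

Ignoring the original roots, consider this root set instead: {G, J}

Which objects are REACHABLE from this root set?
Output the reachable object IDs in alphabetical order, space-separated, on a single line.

Answer: C G J K

Derivation:
Roots: G J
Mark G: refs=null J K, marked=G
Mark J: refs=C, marked=G J
Mark K: refs=J, marked=G J K
Mark C: refs=K, marked=C G J K
Unmarked (collected): A B D E F H I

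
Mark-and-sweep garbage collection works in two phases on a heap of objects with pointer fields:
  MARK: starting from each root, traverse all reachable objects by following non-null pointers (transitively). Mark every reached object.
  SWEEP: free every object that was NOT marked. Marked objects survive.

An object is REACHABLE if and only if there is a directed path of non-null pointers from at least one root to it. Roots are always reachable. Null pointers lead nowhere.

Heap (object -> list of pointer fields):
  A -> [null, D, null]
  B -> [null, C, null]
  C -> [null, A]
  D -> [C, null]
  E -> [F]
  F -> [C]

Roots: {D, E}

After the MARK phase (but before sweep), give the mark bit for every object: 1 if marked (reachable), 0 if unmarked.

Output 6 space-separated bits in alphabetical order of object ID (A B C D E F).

Roots: D E
Mark D: refs=C null, marked=D
Mark E: refs=F, marked=D E
Mark C: refs=null A, marked=C D E
Mark F: refs=C, marked=C D E F
Mark A: refs=null D null, marked=A C D E F
Unmarked (collected): B

Answer: 1 0 1 1 1 1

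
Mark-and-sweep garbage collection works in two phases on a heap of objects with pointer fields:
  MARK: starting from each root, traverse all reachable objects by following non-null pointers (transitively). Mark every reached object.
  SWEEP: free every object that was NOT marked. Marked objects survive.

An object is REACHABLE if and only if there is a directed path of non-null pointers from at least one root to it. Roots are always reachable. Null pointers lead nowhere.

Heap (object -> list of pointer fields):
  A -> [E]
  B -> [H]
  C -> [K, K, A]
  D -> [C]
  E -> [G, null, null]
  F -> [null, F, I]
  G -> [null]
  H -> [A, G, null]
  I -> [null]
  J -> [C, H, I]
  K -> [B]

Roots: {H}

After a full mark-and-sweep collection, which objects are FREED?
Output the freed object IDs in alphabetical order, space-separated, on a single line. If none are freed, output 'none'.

Answer: B C D F I J K

Derivation:
Roots: H
Mark H: refs=A G null, marked=H
Mark A: refs=E, marked=A H
Mark G: refs=null, marked=A G H
Mark E: refs=G null null, marked=A E G H
Unmarked (collected): B C D F I J K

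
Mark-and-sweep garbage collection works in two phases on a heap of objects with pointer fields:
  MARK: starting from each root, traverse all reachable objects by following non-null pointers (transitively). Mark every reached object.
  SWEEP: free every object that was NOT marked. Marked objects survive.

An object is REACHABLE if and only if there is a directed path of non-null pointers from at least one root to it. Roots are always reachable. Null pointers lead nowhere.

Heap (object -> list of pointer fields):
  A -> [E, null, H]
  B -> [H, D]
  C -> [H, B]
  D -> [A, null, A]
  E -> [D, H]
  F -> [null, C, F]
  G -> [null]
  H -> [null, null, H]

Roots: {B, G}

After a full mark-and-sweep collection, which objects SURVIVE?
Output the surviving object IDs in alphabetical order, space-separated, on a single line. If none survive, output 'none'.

Roots: B G
Mark B: refs=H D, marked=B
Mark G: refs=null, marked=B G
Mark H: refs=null null H, marked=B G H
Mark D: refs=A null A, marked=B D G H
Mark A: refs=E null H, marked=A B D G H
Mark E: refs=D H, marked=A B D E G H
Unmarked (collected): C F

Answer: A B D E G H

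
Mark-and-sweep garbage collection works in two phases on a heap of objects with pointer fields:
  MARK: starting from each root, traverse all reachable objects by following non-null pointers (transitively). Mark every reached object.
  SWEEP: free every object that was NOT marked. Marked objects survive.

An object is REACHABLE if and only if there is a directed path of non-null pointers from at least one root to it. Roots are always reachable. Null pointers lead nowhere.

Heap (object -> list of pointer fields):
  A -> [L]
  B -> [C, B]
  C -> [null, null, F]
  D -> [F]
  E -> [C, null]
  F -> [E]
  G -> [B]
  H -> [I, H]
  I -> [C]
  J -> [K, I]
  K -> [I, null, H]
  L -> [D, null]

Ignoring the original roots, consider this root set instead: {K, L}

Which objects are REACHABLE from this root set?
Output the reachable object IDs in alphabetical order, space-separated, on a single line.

Answer: C D E F H I K L

Derivation:
Roots: K L
Mark K: refs=I null H, marked=K
Mark L: refs=D null, marked=K L
Mark I: refs=C, marked=I K L
Mark H: refs=I H, marked=H I K L
Mark D: refs=F, marked=D H I K L
Mark C: refs=null null F, marked=C D H I K L
Mark F: refs=E, marked=C D F H I K L
Mark E: refs=C null, marked=C D E F H I K L
Unmarked (collected): A B G J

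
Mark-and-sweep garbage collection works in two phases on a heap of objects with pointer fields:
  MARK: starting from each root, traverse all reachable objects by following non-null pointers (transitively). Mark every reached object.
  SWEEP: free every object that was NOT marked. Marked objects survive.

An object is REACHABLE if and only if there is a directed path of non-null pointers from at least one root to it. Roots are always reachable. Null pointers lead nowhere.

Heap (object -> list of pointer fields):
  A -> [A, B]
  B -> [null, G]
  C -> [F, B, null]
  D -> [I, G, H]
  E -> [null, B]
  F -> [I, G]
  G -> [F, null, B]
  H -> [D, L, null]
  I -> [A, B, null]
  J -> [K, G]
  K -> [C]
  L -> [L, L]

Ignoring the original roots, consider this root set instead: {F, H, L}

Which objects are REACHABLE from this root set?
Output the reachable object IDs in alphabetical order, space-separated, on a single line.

Answer: A B D F G H I L

Derivation:
Roots: F H L
Mark F: refs=I G, marked=F
Mark H: refs=D L null, marked=F H
Mark L: refs=L L, marked=F H L
Mark I: refs=A B null, marked=F H I L
Mark G: refs=F null B, marked=F G H I L
Mark D: refs=I G H, marked=D F G H I L
Mark A: refs=A B, marked=A D F G H I L
Mark B: refs=null G, marked=A B D F G H I L
Unmarked (collected): C E J K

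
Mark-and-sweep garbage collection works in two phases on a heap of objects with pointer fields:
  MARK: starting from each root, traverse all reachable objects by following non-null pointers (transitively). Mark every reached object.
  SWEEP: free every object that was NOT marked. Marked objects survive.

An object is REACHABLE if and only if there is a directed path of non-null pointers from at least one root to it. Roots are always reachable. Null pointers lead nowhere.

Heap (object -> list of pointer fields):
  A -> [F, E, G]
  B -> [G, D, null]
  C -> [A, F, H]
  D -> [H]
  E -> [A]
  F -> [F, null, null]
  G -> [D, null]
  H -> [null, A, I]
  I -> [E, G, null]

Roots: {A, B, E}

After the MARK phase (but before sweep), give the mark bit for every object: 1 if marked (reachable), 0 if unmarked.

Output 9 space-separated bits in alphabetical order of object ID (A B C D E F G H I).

Roots: A B E
Mark A: refs=F E G, marked=A
Mark B: refs=G D null, marked=A B
Mark E: refs=A, marked=A B E
Mark F: refs=F null null, marked=A B E F
Mark G: refs=D null, marked=A B E F G
Mark D: refs=H, marked=A B D E F G
Mark H: refs=null A I, marked=A B D E F G H
Mark I: refs=E G null, marked=A B D E F G H I
Unmarked (collected): C

Answer: 1 1 0 1 1 1 1 1 1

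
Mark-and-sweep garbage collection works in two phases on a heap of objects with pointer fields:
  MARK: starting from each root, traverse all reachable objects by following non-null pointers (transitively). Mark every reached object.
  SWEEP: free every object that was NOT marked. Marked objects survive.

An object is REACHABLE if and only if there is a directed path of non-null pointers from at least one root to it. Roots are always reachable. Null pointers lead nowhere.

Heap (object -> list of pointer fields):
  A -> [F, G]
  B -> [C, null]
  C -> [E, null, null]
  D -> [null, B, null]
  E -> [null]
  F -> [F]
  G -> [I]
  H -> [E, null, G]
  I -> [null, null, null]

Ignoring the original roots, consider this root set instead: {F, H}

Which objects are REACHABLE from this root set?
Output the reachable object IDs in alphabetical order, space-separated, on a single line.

Answer: E F G H I

Derivation:
Roots: F H
Mark F: refs=F, marked=F
Mark H: refs=E null G, marked=F H
Mark E: refs=null, marked=E F H
Mark G: refs=I, marked=E F G H
Mark I: refs=null null null, marked=E F G H I
Unmarked (collected): A B C D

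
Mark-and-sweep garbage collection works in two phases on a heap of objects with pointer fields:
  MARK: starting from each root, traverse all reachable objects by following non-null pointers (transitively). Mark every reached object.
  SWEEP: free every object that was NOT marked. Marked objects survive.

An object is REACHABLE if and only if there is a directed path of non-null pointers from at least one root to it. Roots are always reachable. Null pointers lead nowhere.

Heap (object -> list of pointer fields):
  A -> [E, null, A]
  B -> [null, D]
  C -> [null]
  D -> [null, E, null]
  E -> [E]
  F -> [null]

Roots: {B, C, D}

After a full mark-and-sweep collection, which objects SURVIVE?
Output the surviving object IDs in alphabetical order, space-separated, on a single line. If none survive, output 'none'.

Answer: B C D E

Derivation:
Roots: B C D
Mark B: refs=null D, marked=B
Mark C: refs=null, marked=B C
Mark D: refs=null E null, marked=B C D
Mark E: refs=E, marked=B C D E
Unmarked (collected): A F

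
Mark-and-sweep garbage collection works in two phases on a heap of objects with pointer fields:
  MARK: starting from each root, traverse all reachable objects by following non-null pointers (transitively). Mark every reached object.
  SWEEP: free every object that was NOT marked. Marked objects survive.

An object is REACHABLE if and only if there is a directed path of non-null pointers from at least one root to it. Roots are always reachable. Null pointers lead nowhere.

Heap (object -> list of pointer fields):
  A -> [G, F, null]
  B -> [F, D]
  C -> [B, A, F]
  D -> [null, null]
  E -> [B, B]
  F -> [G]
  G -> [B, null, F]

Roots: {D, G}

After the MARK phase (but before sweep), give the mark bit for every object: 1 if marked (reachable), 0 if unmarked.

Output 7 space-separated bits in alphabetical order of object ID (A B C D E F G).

Answer: 0 1 0 1 0 1 1

Derivation:
Roots: D G
Mark D: refs=null null, marked=D
Mark G: refs=B null F, marked=D G
Mark B: refs=F D, marked=B D G
Mark F: refs=G, marked=B D F G
Unmarked (collected): A C E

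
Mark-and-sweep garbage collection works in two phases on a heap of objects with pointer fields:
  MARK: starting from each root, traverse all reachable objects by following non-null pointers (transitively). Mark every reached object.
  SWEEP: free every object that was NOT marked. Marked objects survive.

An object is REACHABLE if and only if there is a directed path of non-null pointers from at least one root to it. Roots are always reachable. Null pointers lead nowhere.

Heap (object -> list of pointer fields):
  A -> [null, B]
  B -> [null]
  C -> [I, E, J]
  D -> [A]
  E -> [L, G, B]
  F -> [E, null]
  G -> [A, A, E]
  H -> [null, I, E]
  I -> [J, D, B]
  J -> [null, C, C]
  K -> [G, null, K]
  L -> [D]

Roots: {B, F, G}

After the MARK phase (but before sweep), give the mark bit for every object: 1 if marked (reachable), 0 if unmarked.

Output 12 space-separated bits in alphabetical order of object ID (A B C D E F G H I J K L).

Roots: B F G
Mark B: refs=null, marked=B
Mark F: refs=E null, marked=B F
Mark G: refs=A A E, marked=B F G
Mark E: refs=L G B, marked=B E F G
Mark A: refs=null B, marked=A B E F G
Mark L: refs=D, marked=A B E F G L
Mark D: refs=A, marked=A B D E F G L
Unmarked (collected): C H I J K

Answer: 1 1 0 1 1 1 1 0 0 0 0 1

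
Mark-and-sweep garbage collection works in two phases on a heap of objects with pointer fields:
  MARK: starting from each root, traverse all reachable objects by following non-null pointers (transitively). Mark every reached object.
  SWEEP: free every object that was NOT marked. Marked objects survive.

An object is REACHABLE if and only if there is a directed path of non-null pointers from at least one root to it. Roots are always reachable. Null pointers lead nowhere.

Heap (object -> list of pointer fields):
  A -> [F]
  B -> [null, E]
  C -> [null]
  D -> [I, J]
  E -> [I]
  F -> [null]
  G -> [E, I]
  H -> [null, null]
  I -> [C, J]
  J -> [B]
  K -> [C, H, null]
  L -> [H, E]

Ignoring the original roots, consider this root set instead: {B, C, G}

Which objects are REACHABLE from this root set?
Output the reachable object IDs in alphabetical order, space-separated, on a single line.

Roots: B C G
Mark B: refs=null E, marked=B
Mark C: refs=null, marked=B C
Mark G: refs=E I, marked=B C G
Mark E: refs=I, marked=B C E G
Mark I: refs=C J, marked=B C E G I
Mark J: refs=B, marked=B C E G I J
Unmarked (collected): A D F H K L

Answer: B C E G I J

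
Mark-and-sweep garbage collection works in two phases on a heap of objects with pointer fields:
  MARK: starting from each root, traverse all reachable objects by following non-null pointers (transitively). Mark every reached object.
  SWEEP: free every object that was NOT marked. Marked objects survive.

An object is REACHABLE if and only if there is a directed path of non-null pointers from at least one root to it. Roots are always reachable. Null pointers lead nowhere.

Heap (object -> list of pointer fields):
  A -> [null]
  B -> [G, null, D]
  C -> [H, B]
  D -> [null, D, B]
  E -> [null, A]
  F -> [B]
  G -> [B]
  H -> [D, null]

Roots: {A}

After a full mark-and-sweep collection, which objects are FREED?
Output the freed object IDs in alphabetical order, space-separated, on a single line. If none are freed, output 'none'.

Roots: A
Mark A: refs=null, marked=A
Unmarked (collected): B C D E F G H

Answer: B C D E F G H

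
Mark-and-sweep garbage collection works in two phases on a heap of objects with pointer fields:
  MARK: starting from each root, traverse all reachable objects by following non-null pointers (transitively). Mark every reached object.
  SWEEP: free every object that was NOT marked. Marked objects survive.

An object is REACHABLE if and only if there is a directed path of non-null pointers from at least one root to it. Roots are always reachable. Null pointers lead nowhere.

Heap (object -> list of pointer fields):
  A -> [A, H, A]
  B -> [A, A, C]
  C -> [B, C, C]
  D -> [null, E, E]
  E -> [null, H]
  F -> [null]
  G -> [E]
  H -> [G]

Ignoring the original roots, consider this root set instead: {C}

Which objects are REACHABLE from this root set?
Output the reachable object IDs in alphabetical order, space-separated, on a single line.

Roots: C
Mark C: refs=B C C, marked=C
Mark B: refs=A A C, marked=B C
Mark A: refs=A H A, marked=A B C
Mark H: refs=G, marked=A B C H
Mark G: refs=E, marked=A B C G H
Mark E: refs=null H, marked=A B C E G H
Unmarked (collected): D F

Answer: A B C E G H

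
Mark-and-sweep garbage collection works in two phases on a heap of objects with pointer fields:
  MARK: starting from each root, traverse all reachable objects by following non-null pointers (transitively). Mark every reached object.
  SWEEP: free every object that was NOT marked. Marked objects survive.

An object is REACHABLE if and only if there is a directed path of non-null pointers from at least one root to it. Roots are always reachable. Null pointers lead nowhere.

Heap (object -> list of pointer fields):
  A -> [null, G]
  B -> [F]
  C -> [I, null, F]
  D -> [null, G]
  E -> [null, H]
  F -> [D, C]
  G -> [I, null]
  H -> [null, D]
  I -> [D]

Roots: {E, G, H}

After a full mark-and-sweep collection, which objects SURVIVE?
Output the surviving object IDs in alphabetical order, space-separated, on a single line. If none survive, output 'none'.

Answer: D E G H I

Derivation:
Roots: E G H
Mark E: refs=null H, marked=E
Mark G: refs=I null, marked=E G
Mark H: refs=null D, marked=E G H
Mark I: refs=D, marked=E G H I
Mark D: refs=null G, marked=D E G H I
Unmarked (collected): A B C F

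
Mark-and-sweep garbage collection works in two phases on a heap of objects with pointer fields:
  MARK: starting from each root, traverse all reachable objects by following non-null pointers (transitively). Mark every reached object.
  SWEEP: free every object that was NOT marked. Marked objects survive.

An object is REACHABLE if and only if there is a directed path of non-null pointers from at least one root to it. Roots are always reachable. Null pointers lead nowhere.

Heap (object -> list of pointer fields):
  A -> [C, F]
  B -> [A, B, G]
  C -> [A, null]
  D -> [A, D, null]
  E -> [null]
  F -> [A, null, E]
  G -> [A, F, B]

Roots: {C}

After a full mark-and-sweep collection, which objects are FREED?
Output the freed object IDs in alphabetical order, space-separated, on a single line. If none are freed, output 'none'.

Roots: C
Mark C: refs=A null, marked=C
Mark A: refs=C F, marked=A C
Mark F: refs=A null E, marked=A C F
Mark E: refs=null, marked=A C E F
Unmarked (collected): B D G

Answer: B D G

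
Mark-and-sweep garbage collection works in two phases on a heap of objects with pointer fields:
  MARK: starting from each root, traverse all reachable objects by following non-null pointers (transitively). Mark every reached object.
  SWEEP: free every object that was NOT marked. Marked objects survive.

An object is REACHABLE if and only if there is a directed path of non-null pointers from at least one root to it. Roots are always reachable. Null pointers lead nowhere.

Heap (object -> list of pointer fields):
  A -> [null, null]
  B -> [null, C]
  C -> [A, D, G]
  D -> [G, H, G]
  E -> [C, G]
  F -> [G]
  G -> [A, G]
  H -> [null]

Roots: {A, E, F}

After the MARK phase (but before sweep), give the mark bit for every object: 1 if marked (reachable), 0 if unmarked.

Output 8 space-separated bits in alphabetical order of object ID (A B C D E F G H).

Answer: 1 0 1 1 1 1 1 1

Derivation:
Roots: A E F
Mark A: refs=null null, marked=A
Mark E: refs=C G, marked=A E
Mark F: refs=G, marked=A E F
Mark C: refs=A D G, marked=A C E F
Mark G: refs=A G, marked=A C E F G
Mark D: refs=G H G, marked=A C D E F G
Mark H: refs=null, marked=A C D E F G H
Unmarked (collected): B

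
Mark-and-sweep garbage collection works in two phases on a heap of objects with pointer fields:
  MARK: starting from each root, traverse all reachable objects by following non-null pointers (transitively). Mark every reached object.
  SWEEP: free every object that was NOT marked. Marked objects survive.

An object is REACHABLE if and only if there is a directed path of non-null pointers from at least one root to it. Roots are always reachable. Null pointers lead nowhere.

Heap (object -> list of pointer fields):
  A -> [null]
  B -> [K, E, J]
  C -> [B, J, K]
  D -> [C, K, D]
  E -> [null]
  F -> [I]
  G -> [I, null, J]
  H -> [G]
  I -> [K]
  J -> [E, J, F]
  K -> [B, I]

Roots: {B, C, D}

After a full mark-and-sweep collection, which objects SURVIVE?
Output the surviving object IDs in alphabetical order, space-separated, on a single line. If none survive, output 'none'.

Answer: B C D E F I J K

Derivation:
Roots: B C D
Mark B: refs=K E J, marked=B
Mark C: refs=B J K, marked=B C
Mark D: refs=C K D, marked=B C D
Mark K: refs=B I, marked=B C D K
Mark E: refs=null, marked=B C D E K
Mark J: refs=E J F, marked=B C D E J K
Mark I: refs=K, marked=B C D E I J K
Mark F: refs=I, marked=B C D E F I J K
Unmarked (collected): A G H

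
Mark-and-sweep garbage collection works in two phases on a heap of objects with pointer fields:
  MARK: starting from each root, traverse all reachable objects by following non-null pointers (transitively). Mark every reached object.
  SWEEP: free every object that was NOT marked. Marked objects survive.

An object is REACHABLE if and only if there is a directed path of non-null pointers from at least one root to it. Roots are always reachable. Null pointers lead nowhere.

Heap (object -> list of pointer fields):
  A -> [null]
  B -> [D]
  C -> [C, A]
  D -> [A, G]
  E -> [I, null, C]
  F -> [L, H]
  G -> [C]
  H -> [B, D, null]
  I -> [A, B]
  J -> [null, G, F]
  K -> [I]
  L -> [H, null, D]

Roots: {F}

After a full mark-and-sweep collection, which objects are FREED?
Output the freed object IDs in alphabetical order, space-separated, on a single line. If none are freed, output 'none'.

Answer: E I J K

Derivation:
Roots: F
Mark F: refs=L H, marked=F
Mark L: refs=H null D, marked=F L
Mark H: refs=B D null, marked=F H L
Mark D: refs=A G, marked=D F H L
Mark B: refs=D, marked=B D F H L
Mark A: refs=null, marked=A B D F H L
Mark G: refs=C, marked=A B D F G H L
Mark C: refs=C A, marked=A B C D F G H L
Unmarked (collected): E I J K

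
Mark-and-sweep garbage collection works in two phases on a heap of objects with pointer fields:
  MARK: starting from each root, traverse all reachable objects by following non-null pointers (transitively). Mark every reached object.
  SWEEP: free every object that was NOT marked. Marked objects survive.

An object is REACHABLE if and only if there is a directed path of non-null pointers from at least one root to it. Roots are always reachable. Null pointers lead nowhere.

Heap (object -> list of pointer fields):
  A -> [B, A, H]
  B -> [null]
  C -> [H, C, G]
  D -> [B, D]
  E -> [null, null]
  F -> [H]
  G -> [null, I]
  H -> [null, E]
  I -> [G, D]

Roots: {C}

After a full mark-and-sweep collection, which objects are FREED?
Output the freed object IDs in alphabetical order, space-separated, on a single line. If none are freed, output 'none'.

Answer: A F

Derivation:
Roots: C
Mark C: refs=H C G, marked=C
Mark H: refs=null E, marked=C H
Mark G: refs=null I, marked=C G H
Mark E: refs=null null, marked=C E G H
Mark I: refs=G D, marked=C E G H I
Mark D: refs=B D, marked=C D E G H I
Mark B: refs=null, marked=B C D E G H I
Unmarked (collected): A F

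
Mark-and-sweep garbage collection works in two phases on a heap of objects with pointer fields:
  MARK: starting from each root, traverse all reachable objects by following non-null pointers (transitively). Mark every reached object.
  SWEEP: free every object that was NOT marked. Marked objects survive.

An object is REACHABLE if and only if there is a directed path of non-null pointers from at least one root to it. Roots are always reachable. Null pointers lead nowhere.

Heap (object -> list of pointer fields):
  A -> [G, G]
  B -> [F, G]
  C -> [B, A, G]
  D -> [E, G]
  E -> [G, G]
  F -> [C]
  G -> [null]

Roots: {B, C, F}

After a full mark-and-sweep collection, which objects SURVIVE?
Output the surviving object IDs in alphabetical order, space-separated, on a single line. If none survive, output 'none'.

Answer: A B C F G

Derivation:
Roots: B C F
Mark B: refs=F G, marked=B
Mark C: refs=B A G, marked=B C
Mark F: refs=C, marked=B C F
Mark G: refs=null, marked=B C F G
Mark A: refs=G G, marked=A B C F G
Unmarked (collected): D E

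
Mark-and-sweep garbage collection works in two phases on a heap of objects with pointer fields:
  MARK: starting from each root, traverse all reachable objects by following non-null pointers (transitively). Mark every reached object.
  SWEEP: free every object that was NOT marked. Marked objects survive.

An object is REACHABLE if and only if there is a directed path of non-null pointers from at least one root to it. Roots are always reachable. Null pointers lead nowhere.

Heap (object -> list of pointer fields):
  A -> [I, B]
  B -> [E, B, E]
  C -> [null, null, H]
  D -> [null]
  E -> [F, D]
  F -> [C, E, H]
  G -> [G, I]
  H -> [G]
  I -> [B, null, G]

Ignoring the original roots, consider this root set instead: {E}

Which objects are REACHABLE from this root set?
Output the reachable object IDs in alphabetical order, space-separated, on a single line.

Roots: E
Mark E: refs=F D, marked=E
Mark F: refs=C E H, marked=E F
Mark D: refs=null, marked=D E F
Mark C: refs=null null H, marked=C D E F
Mark H: refs=G, marked=C D E F H
Mark G: refs=G I, marked=C D E F G H
Mark I: refs=B null G, marked=C D E F G H I
Mark B: refs=E B E, marked=B C D E F G H I
Unmarked (collected): A

Answer: B C D E F G H I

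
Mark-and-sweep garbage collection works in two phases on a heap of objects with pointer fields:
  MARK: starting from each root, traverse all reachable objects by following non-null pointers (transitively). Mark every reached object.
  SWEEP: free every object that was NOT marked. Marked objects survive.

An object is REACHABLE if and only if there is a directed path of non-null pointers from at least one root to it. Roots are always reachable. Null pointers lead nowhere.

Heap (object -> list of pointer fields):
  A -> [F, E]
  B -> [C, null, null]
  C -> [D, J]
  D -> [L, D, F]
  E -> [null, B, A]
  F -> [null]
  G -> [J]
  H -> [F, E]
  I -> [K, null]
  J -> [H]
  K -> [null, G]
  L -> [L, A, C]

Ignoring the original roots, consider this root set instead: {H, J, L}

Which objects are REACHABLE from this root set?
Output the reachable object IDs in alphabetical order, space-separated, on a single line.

Roots: H J L
Mark H: refs=F E, marked=H
Mark J: refs=H, marked=H J
Mark L: refs=L A C, marked=H J L
Mark F: refs=null, marked=F H J L
Mark E: refs=null B A, marked=E F H J L
Mark A: refs=F E, marked=A E F H J L
Mark C: refs=D J, marked=A C E F H J L
Mark B: refs=C null null, marked=A B C E F H J L
Mark D: refs=L D F, marked=A B C D E F H J L
Unmarked (collected): G I K

Answer: A B C D E F H J L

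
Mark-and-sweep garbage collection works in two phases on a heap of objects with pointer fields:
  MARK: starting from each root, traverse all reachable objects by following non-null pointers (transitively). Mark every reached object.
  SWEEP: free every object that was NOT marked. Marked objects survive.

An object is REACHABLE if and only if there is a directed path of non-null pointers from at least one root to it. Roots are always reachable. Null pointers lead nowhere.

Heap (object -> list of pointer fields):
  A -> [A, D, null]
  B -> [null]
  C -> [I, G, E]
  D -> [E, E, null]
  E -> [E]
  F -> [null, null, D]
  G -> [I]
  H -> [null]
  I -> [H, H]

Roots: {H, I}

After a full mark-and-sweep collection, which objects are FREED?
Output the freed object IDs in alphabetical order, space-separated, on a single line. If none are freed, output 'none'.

Roots: H I
Mark H: refs=null, marked=H
Mark I: refs=H H, marked=H I
Unmarked (collected): A B C D E F G

Answer: A B C D E F G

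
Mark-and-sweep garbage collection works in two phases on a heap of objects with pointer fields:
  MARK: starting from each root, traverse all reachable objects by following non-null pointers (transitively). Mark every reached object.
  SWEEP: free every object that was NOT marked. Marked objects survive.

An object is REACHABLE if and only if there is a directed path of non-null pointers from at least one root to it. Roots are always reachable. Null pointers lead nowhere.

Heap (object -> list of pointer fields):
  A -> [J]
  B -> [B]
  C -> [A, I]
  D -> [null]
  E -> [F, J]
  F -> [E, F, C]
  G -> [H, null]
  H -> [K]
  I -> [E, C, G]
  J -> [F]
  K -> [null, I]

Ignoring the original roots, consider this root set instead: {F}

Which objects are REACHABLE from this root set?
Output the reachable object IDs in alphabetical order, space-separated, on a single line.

Roots: F
Mark F: refs=E F C, marked=F
Mark E: refs=F J, marked=E F
Mark C: refs=A I, marked=C E F
Mark J: refs=F, marked=C E F J
Mark A: refs=J, marked=A C E F J
Mark I: refs=E C G, marked=A C E F I J
Mark G: refs=H null, marked=A C E F G I J
Mark H: refs=K, marked=A C E F G H I J
Mark K: refs=null I, marked=A C E F G H I J K
Unmarked (collected): B D

Answer: A C E F G H I J K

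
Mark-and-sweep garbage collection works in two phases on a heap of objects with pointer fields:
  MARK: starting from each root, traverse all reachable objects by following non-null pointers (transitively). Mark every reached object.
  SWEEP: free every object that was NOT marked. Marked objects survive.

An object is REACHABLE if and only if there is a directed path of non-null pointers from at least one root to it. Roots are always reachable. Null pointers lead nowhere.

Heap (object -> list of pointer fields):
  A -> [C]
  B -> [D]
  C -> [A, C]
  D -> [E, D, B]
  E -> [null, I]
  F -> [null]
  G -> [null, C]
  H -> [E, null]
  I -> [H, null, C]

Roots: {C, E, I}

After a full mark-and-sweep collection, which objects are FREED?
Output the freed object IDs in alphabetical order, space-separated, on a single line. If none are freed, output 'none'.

Roots: C E I
Mark C: refs=A C, marked=C
Mark E: refs=null I, marked=C E
Mark I: refs=H null C, marked=C E I
Mark A: refs=C, marked=A C E I
Mark H: refs=E null, marked=A C E H I
Unmarked (collected): B D F G

Answer: B D F G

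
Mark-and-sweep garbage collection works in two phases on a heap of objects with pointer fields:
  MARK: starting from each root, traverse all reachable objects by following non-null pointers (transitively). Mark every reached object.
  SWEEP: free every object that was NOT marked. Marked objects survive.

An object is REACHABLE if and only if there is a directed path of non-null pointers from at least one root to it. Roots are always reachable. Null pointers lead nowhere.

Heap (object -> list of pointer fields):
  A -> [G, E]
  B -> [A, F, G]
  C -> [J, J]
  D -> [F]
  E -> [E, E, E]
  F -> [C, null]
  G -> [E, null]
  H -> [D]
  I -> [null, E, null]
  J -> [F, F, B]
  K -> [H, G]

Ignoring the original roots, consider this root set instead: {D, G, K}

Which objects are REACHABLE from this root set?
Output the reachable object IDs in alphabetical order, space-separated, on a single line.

Answer: A B C D E F G H J K

Derivation:
Roots: D G K
Mark D: refs=F, marked=D
Mark G: refs=E null, marked=D G
Mark K: refs=H G, marked=D G K
Mark F: refs=C null, marked=D F G K
Mark E: refs=E E E, marked=D E F G K
Mark H: refs=D, marked=D E F G H K
Mark C: refs=J J, marked=C D E F G H K
Mark J: refs=F F B, marked=C D E F G H J K
Mark B: refs=A F G, marked=B C D E F G H J K
Mark A: refs=G E, marked=A B C D E F G H J K
Unmarked (collected): I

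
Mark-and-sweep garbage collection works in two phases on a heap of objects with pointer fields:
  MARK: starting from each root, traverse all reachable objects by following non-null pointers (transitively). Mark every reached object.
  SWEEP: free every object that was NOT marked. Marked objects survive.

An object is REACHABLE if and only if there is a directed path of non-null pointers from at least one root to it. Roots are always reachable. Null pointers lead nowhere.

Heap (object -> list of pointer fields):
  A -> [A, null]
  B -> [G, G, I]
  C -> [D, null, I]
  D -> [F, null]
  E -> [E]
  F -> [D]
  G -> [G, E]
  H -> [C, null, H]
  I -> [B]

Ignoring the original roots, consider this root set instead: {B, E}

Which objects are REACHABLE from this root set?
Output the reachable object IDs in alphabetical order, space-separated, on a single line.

Roots: B E
Mark B: refs=G G I, marked=B
Mark E: refs=E, marked=B E
Mark G: refs=G E, marked=B E G
Mark I: refs=B, marked=B E G I
Unmarked (collected): A C D F H

Answer: B E G I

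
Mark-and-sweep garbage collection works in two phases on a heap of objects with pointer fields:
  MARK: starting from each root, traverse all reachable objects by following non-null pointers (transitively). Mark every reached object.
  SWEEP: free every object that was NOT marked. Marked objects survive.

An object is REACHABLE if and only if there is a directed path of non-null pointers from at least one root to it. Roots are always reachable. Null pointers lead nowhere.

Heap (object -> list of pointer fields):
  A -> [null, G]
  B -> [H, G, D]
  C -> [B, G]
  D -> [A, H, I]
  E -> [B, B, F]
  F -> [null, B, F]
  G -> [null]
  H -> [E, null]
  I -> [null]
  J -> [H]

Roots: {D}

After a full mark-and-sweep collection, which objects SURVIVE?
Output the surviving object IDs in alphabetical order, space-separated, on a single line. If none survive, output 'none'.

Roots: D
Mark D: refs=A H I, marked=D
Mark A: refs=null G, marked=A D
Mark H: refs=E null, marked=A D H
Mark I: refs=null, marked=A D H I
Mark G: refs=null, marked=A D G H I
Mark E: refs=B B F, marked=A D E G H I
Mark B: refs=H G D, marked=A B D E G H I
Mark F: refs=null B F, marked=A B D E F G H I
Unmarked (collected): C J

Answer: A B D E F G H I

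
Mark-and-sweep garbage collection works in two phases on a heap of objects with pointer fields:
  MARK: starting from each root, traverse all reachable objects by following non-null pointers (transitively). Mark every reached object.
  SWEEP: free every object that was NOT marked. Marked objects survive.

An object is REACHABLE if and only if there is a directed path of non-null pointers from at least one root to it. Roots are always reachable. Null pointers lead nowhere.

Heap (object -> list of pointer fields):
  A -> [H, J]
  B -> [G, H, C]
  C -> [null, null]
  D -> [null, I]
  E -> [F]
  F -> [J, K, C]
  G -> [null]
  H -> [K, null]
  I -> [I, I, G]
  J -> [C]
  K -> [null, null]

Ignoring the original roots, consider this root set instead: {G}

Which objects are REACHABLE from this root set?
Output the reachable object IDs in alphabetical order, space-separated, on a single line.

Roots: G
Mark G: refs=null, marked=G
Unmarked (collected): A B C D E F H I J K

Answer: G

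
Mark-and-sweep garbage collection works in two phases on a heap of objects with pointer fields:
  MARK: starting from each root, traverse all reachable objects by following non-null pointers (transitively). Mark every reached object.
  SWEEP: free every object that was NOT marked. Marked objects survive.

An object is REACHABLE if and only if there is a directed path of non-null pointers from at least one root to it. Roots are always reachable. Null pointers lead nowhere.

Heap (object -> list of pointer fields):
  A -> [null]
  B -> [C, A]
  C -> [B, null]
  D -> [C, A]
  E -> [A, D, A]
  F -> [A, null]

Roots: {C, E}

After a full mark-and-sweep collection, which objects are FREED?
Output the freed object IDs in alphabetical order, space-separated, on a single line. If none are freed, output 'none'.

Roots: C E
Mark C: refs=B null, marked=C
Mark E: refs=A D A, marked=C E
Mark B: refs=C A, marked=B C E
Mark A: refs=null, marked=A B C E
Mark D: refs=C A, marked=A B C D E
Unmarked (collected): F

Answer: F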